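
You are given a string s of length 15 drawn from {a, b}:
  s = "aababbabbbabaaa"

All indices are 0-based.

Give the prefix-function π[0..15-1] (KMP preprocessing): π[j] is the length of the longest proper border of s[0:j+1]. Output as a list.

[0, 1, 0, 1, 0, 0, 1, 0, 0, 0, 1, 0, 1, 2, 2]

π[0] = 0
j=1 s[j]='a': π[1]=1 (border 'a')
j=2 s[j]='b': k: 1→0; π[2]=0 (border '')
j=3 s[j]='a': π[3]=1 (border 'a')
j=4 s[j]='b': k: 1→0; π[4]=0 (border '')
j=5 s[j]='b': π[5]=0 (border '')
j=6 s[j]='a': π[6]=1 (border 'a')
j=7 s[j]='b': k: 1→0; π[7]=0 (border '')
j=8 s[j]='b': π[8]=0 (border '')
j=9 s[j]='b': π[9]=0 (border '')
j=10 s[j]='a': π[10]=1 (border 'a')
j=11 s[j]='b': k: 1→0; π[11]=0 (border '')
j=12 s[j]='a': π[12]=1 (border 'a')
j=13 s[j]='a': π[13]=2 (border 'aa')
j=14 s[j]='a': k: 2→1; π[14]=2 (border 'aa')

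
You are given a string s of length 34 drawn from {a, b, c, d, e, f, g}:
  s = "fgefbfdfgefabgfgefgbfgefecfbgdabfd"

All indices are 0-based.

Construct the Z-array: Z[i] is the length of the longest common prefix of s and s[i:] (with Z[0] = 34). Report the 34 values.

[34, 0, 0, 1, 0, 1, 0, 4, 0, 0, 1, 0, 0, 0, 4, 0, 0, 2, 0, 0, 4, 0, 0, 1, 0, 0, 1, 0, 0, 0, 0, 0, 1, 0]

Z[0]=34
i=1: i≥r, start 0; Z[1]=0
i=2: i≥r, start 0; Z[2]=0
i=3: i≥r, start 0; Z[3]=1 extend→box=[3,4)
i=4: i≥r, start 0; Z[4]=0
i=5: i≥r, start 0; Z[5]=1 extend→box=[5,6)
i=6: i≥r, start 0; Z[6]=0
i=7: i≥r, start 0; Z[7]=4 extend→box=[7,11)
i=8: min(r-i=3, Z[1]=0)=0; Z[8]=0
i=9: min(r-i=2, Z[2]=0)=0; Z[9]=0
i=10: min(r-i=1, Z[3]=1)=1; Z[10]=1
i=11: i≥r, start 0; Z[11]=0
i=12: i≥r, start 0; Z[12]=0
i=13: i≥r, start 0; Z[13]=0
i=14: i≥r, start 0; Z[14]=4 extend→box=[14,18)
i=15: min(r-i=3, Z[1]=0)=0; Z[15]=0
i=16: min(r-i=2, Z[2]=0)=0; Z[16]=0
i=17: min(r-i=1, Z[3]=1)=1; Z[17]=2 extend→box=[17,19)
i=18: min(r-i=1, Z[1]=0)=0; Z[18]=0
i=19: i≥r, start 0; Z[19]=0
i=20: i≥r, start 0; Z[20]=4 extend→box=[20,24)
i=21: min(r-i=3, Z[1]=0)=0; Z[21]=0
i=22: min(r-i=2, Z[2]=0)=0; Z[22]=0
i=23: min(r-i=1, Z[3]=1)=1; Z[23]=1
i=24: i≥r, start 0; Z[24]=0
i=25: i≥r, start 0; Z[25]=0
i=26: i≥r, start 0; Z[26]=1 extend→box=[26,27)
i=27: i≥r, start 0; Z[27]=0
i=28: i≥r, start 0; Z[28]=0
i=29: i≥r, start 0; Z[29]=0
i=30: i≥r, start 0; Z[30]=0
i=31: i≥r, start 0; Z[31]=0
i=32: i≥r, start 0; Z[32]=1 extend→box=[32,33)
i=33: i≥r, start 0; Z[33]=0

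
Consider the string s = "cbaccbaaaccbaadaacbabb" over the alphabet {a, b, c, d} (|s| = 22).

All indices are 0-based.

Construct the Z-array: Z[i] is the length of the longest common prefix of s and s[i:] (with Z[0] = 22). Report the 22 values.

[22, 0, 0, 1, 3, 0, 0, 0, 0, 1, 3, 0, 0, 0, 0, 0, 0, 3, 0, 0, 0, 0]

Z[0]=22
i=1: fresh scan; Z[1]=0
i=2: fresh scan; Z[2]=0
i=3: fresh scan; Z[3]=1 extend→box=[3,4)
i=4: fresh scan; Z[4]=3 extend→box=[4,7)
i=5: min(r-i=2, Z[1]=0)=0; Z[5]=0
i=6: min(r-i=1, Z[2]=0)=0; Z[6]=0
i=7: fresh scan; Z[7]=0
i=8: fresh scan; Z[8]=0
i=9: fresh scan; Z[9]=1 extend→box=[9,10)
i=10: fresh scan; Z[10]=3 extend→box=[10,13)
i=11: min(r-i=2, Z[1]=0)=0; Z[11]=0
i=12: min(r-i=1, Z[2]=0)=0; Z[12]=0
i=13: fresh scan; Z[13]=0
i=14: fresh scan; Z[14]=0
i=15: fresh scan; Z[15]=0
i=16: fresh scan; Z[16]=0
i=17: fresh scan; Z[17]=3 extend→box=[17,20)
i=18: min(r-i=2, Z[1]=0)=0; Z[18]=0
i=19: min(r-i=1, Z[2]=0)=0; Z[19]=0
i=20: fresh scan; Z[20]=0
i=21: fresh scan; Z[21]=0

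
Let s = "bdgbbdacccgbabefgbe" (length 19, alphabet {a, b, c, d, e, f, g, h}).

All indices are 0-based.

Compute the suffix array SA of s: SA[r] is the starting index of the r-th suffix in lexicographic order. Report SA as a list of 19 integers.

rank | idx | suffix
   0 |  12 | abefgbe
   1 |   6 | acccgbabefgbe
   2 |  11 | babefgbe
   3 |   3 | bbdacccgbabefgbe
   4 |   4 | bdacccgbabefgbe
   5 |   0 | bdgbbdacccgbabefgbe
   6 |  17 | be
   7 |  13 | befgbe
   8 |   7 | cccgbabefgbe
   9 |   8 | ccgbabefgbe
  10 |   9 | cgbabefgbe
  11 |   5 | dacccgbabefgbe
  12 |   1 | dgbbdacccgbabefgbe
  13 |  18 | e
  14 |  14 | efgbe
  15 |  15 | fgbe
  16 |  10 | gbabefgbe
  17 |   2 | gbbdacccgbabefgbe
  18 |  16 | gbe

[12, 6, 11, 3, 4, 0, 17, 13, 7, 8, 9, 5, 1, 18, 14, 15, 10, 2, 16]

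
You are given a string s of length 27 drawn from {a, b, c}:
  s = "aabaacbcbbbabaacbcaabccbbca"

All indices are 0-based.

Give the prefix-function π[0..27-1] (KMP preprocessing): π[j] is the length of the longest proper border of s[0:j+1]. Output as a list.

[0, 1, 0, 1, 2, 0, 0, 0, 0, 0, 0, 1, 0, 1, 2, 0, 0, 0, 1, 2, 3, 0, 0, 0, 0, 0, 1]

π[0] = 0
j=1 s[j]='a': π[1]=1 (border 'a')
j=2 s[j]='b': k: 1→0; π[2]=0 (border '')
j=3 s[j]='a': π[3]=1 (border 'a')
j=4 s[j]='a': π[4]=2 (border 'aa')
j=5 s[j]='c': k: 2→1→0; π[5]=0 (border '')
j=6 s[j]='b': π[6]=0 (border '')
j=7 s[j]='c': π[7]=0 (border '')
j=8 s[j]='b': π[8]=0 (border '')
j=9 s[j]='b': π[9]=0 (border '')
j=10 s[j]='b': π[10]=0 (border '')
j=11 s[j]='a': π[11]=1 (border 'a')
j=12 s[j]='b': k: 1→0; π[12]=0 (border '')
j=13 s[j]='a': π[13]=1 (border 'a')
j=14 s[j]='a': π[14]=2 (border 'aa')
j=15 s[j]='c': k: 2→1→0; π[15]=0 (border '')
j=16 s[j]='b': π[16]=0 (border '')
j=17 s[j]='c': π[17]=0 (border '')
j=18 s[j]='a': π[18]=1 (border 'a')
j=19 s[j]='a': π[19]=2 (border 'aa')
j=20 s[j]='b': π[20]=3 (border 'aab')
j=21 s[j]='c': k: 3→0; π[21]=0 (border '')
j=22 s[j]='c': π[22]=0 (border '')
j=23 s[j]='b': π[23]=0 (border '')
j=24 s[j]='b': π[24]=0 (border '')
j=25 s[j]='c': π[25]=0 (border '')
j=26 s[j]='a': π[26]=1 (border 'a')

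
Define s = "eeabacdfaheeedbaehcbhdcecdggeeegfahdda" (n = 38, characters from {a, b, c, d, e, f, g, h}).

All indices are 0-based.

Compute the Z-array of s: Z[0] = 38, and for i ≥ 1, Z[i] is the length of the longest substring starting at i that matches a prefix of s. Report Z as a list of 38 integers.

Z[0]=38
i=1: outside box; Z[1]=1 extend→box=[1,2)
i=2: outside box; Z[2]=0
i=3: outside box; Z[3]=0
i=4: outside box; Z[4]=0
i=5: outside box; Z[5]=0
i=6: outside box; Z[6]=0
i=7: outside box; Z[7]=0
i=8: outside box; Z[8]=0
i=9: outside box; Z[9]=0
i=10: outside box; Z[10]=2 extend→box=[10,12)
i=11: min(r-i=1, Z[1]=1)=1; Z[11]=2 extend→box=[11,13)
i=12: min(r-i=1, Z[1]=1)=1; Z[12]=1
i=13: outside box; Z[13]=0
i=14: outside box; Z[14]=0
i=15: outside box; Z[15]=0
i=16: outside box; Z[16]=1 extend→box=[16,17)
i=17: outside box; Z[17]=0
i=18: outside box; Z[18]=0
i=19: outside box; Z[19]=0
i=20: outside box; Z[20]=0
i=21: outside box; Z[21]=0
i=22: outside box; Z[22]=0
i=23: outside box; Z[23]=1 extend→box=[23,24)
i=24: outside box; Z[24]=0
i=25: outside box; Z[25]=0
i=26: outside box; Z[26]=0
i=27: outside box; Z[27]=0
i=28: outside box; Z[28]=2 extend→box=[28,30)
i=29: min(r-i=1, Z[1]=1)=1; Z[29]=2 extend→box=[29,31)
i=30: min(r-i=1, Z[1]=1)=1; Z[30]=1
i=31: outside box; Z[31]=0
i=32: outside box; Z[32]=0
i=33: outside box; Z[33]=0
i=34: outside box; Z[34]=0
i=35: outside box; Z[35]=0
i=36: outside box; Z[36]=0
i=37: outside box; Z[37]=0

[38, 1, 0, 0, 0, 0, 0, 0, 0, 0, 2, 2, 1, 0, 0, 0, 1, 0, 0, 0, 0, 0, 0, 1, 0, 0, 0, 0, 2, 2, 1, 0, 0, 0, 0, 0, 0, 0]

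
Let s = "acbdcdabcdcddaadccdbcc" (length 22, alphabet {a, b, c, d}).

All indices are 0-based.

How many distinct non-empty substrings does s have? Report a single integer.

226

rank→(start, suffix):
  0 → (13, 'aadccdbcc')
  1 → (6, 'abcdcddaadccdbcc')
  2 → (0, 'acbdcdabcdcddaadccdbcc')
  3 → (14, 'adccdbcc')
  4 → (19, 'bcc')
  5 → (7, 'bcdcddaadccdbcc')
  6 → (2, 'bdcdabcdcddaadccdbcc')
  7 → (21, 'c')
  8 → (1, 'cbdcdabcdcddaadccdbcc')
  9 → (20, 'cc')
  10 → (16, 'ccdbcc')
  11 → (4, 'cdabcdcddaadccdbcc')
  12 → (17, 'cdbcc')
  13 → (8, 'cdcddaadccdbcc')
  14 → (10, 'cddaadccdbcc')
  15 → (12, 'daadccdbcc')
  16 → (5, 'dabcdcddaadccdbcc')
  17 → (18, 'dbcc')
  18 → (15, 'dccdbcc')
  19 → (3, 'dcdabcdcddaadccdbcc')
  20 → (9, 'dcddaadccdbcc')
  21 → (11, 'ddaadccdbcc')

SA = [13, 6, 0, 14, 19, 7, 2, 21, 1, 20, 16, 4, 17, 8, 10, 12, 5, 18, 15, 3, 9, 11]
i: (SA[i-1],SA[i]) lcp shared
  1: (13,6) 1 'a'
  2: (6,0) 1 'a'
  3: (0,14) 1 'a'
  4: (14,19) 0 ''
  5: (19,7) 2 'bc'
  6: (7,2) 1 'b'
  7: (2,21) 0 ''
  8: (21,1) 1 'c'
  9: (1,20) 1 'c'
  10: (20,16) 2 'cc'
  11: (16,4) 1 'c'
  12: (4,17) 2 'cd'
  13: (17,8) 2 'cd'
  14: (8,10) 2 'cd'
  15: (10,12) 0 ''
  16: (12,5) 2 'da'
  17: (5,18) 1 'd'
  18: (18,15) 1 'd'
  19: (15,3) 2 'dc'
  20: (3,9) 3 'dcd'
  21: (9,11) 1 'd'

n(n+1)/2 = 22·23/2 = 253
Σ LCP = 0 + 1 + 1 + 1 + 0 + 2 + 1 + 0 + 1 + 1 + 2 + 1 + 2 + 2 + 2 + 0 + 2 + 1 + 1 + 2 + 3 + 1 = 27
distinct = 253 − 27 = 226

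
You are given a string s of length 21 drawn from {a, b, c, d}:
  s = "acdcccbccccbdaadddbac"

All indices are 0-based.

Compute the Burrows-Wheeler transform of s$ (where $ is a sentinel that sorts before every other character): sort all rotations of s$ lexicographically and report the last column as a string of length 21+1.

cdb$adccaccccdcbabdcda

rank  rotation                last
    0  $acdcccbccccbdaadddbac  c
    1  aadddbac$acdcccbccccbd  d
    2  ac$acdcccbccccbdaadddb  b
    3  acdcccbccccbdaadddbac$  $
    4  adddbac$acdcccbccccbda  a
    5  bac$acdcccbccccbdaaddd  d
    6  bccccbdaadddbac$acdccc  c
    7  bdaadddbac$acdcccbcccc  c
    8  c$acdcccbccccbdaadddba  a
    9  cbccccbdaadddbac$acdcc  c
   10  cbdaadddbac$acdcccbccc  c
   11  ccbccccbdaadddbac$acdc  c
   12  ccbdaadddbac$acdcccbcc  c
   13  cccbccccbdaadddbac$acd  d
   14  cccbdaadddbac$acdcccbc  c
   15  ccccbdaadddbac$acdcccb  b
   16  cdcccbccccbdaadddbac$a  a
   17  daadddbac$acdcccbccccb  b
   18  dbac$acdcccbccccbdaadd  d
   19  dcccbccccbdaadddbac$ac  c
   20  ddbac$acdcccbccccbdaad  d
   21  dddbac$acdcccbccccbdaa  a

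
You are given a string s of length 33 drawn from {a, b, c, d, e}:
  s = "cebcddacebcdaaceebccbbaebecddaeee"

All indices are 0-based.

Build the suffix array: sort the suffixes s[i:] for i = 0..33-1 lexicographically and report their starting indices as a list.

[12, 6, 13, 22, 29, 21, 20, 17, 9, 2, 24, 19, 18, 10, 3, 26, 7, 0, 14, 11, 5, 28, 4, 27, 32, 16, 8, 1, 23, 25, 31, 15, 30]

sorted suffixes:
  #0 SA[0]=12  'aaceebccbbaebecddaeee'
  #1 SA[1]=6  'acebcdaaceebccbbaebecddaeee'
  #2 SA[2]=13  'aceebccbbaebecddaeee'
  #3 SA[3]=22  'aebecddaeee'
  #4 SA[4]=29  'aeee'
  #5 SA[5]=21  'baebecddaeee'
  #6 SA[6]=20  'bbaebecddaeee'
  #7 SA[7]=17  'bccbbaebecddaeee'
  #8 SA[8]=9  'bcdaaceebccbbaebecddaeee'
  #9 SA[9]=2  'bcddacebcdaaceebccbbaebecddaeee'
  #10 SA[10]=24  'becddaeee'
  #11 SA[11]=19  'cbbaebecddaeee'
  #12 SA[12]=18  'ccbbaebecddaeee'
  #13 SA[13]=10  'cdaaceebccbbaebecddaeee'
  #14 SA[14]=3  'cddacebcdaaceebccbbaebecddaeee'
  #15 SA[15]=26  'cddaeee'
  #16 SA[16]=7  'cebcdaaceebccbbaebecddaeee'
  #17 SA[17]=0  'cebcddacebcdaaceebccbbaebecddaeee'
  #18 SA[18]=14  'ceebccbbaebecddaeee'
  #19 SA[19]=11  'daaceebccbbaebecddaeee'
  #20 SA[20]=5  'dacebcdaaceebccbbaebecddaeee'
  #21 SA[21]=28  'daeee'
  #22 SA[22]=4  'ddacebcdaaceebccbbaebecddaeee'
  #23 SA[23]=27  'ddaeee'
  #24 SA[24]=32  'e'
  #25 SA[25]=16  'ebccbbaebecddaeee'
  #26 SA[26]=8  'ebcdaaceebccbbaebecddaeee'
  #27 SA[27]=1  'ebcddacebcdaaceebccbbaebecddaeee'
  #28 SA[28]=23  'ebecddaeee'
  #29 SA[29]=25  'ecddaeee'
  #30 SA[30]=31  'ee'
  #31 SA[31]=15  'eebccbbaebecddaeee'
  #32 SA[32]=30  'eee'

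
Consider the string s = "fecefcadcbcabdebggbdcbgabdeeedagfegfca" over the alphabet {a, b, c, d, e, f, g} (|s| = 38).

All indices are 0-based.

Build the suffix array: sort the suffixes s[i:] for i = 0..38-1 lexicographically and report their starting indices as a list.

[37, 11, 23, 6, 30, 9, 18, 12, 24, 21, 15, 36, 10, 5, 8, 20, 2, 29, 7, 19, 13, 25, 14, 1, 28, 27, 26, 3, 33, 35, 4, 0, 32, 22, 17, 34, 31, 16]

sorted suffixes:
  #0 SA[0]=37  'a'
  #1 SA[1]=11  'abdebggbdcbgabdeeedagfegfca'
  #2 SA[2]=23  'abdeeedagfegfca'
  #3 SA[3]=6  'adcbcabdebggbdcbgabdeeedagfegfca'
  #4 SA[4]=30  'agfegfca'
  #5 SA[5]=9  'bcabdebggbdcbgabdeeedagfegfca'
  #6 SA[6]=18  'bdcbgabdeeedagfegfca'
  #7 SA[7]=12  'bdebggbdcbgabdeeedagfegfca'
  #8 SA[8]=24  'bdeeedagfegfca'
  #9 SA[9]=21  'bgabdeeedagfegfca'
  #10 SA[10]=15  'bggbdcbgabdeeedagfegfca'
  #11 SA[11]=36  'ca'
  #12 SA[12]=10  'cabdebggbdcbgabdeeedagfegfca'
  #13 SA[13]=5  'cadcbcabdebggbdcbgabdeeedagfegfca'
  #14 SA[14]=8  'cbcabdebggbdcbgabdeeedagfegfca'
  #15 SA[15]=20  'cbgabdeeedagfegfca'
  #16 SA[16]=2  'cefcadcbcabdebggbdcbgabdeeedagfegfca'
  #17 SA[17]=29  'dagfegfca'
  #18 SA[18]=7  'dcbcabdebggbdcbgabdeeedagfegfca'
  #19 SA[19]=19  'dcbgabdeeedagfegfca'
  #20 SA[20]=13  'debggbdcbgabdeeedagfegfca'
  #21 SA[21]=25  'deeedagfegfca'
  #22 SA[22]=14  'ebggbdcbgabdeeedagfegfca'
  #23 SA[23]=1  'ecefcadcbcabdebggbdcbgabdeeedagfegfca'
  #24 SA[24]=28  'edagfegfca'
  #25 SA[25]=27  'eedagfegfca'
  #26 SA[26]=26  'eeedagfegfca'
  #27 SA[27]=3  'efcadcbcabdebggbdcbgabdeeedagfegfca'
  #28 SA[28]=33  'egfca'
  #29 SA[29]=35  'fca'
  #30 SA[30]=4  'fcadcbcabdebggbdcbgabdeeedagfegfca'
  #31 SA[31]=0  'fecefcadcbcabdebggbdcbgabdeeedagfegfca'
  #32 SA[32]=32  'fegfca'
  #33 SA[33]=22  'gabdeeedagfegfca'
  #34 SA[34]=17  'gbdcbgabdeeedagfegfca'
  #35 SA[35]=34  'gfca'
  #36 SA[36]=31  'gfegfca'
  #37 SA[37]=16  'ggbdcbgabdeeedagfegfca'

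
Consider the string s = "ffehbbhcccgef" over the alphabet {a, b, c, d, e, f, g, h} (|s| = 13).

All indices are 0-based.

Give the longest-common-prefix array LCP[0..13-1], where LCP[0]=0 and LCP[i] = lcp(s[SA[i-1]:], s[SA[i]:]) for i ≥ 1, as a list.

rank→(start, suffix):
  0 → (4, 'bbhcccgef')
  1 → (5, 'bhcccgef')
  2 → (7, 'cccgef')
  3 → (8, 'ccgef')
  4 → (9, 'cgef')
  5 → (11, 'ef')
  6 → (2, 'ehbbhcccgef')
  7 → (12, 'f')
  8 → (1, 'fehbbhcccgef')
  9 → (0, 'ffehbbhcccgef')
  10 → (10, 'gef')
  11 → (3, 'hbbhcccgef')
  12 → (6, 'hcccgef')

SA = [4, 5, 7, 8, 9, 11, 2, 12, 1, 0, 10, 3, 6]
rank  pair      lcp
   1  s[4:],s[5:]  1  'b'
   2  s[5:],s[7:]  0  ''
   3  s[7:],s[8:]  2  'cc'
   4  s[8:],s[9:]  1  'c'
   5  s[9:],s[11:]  0  ''
   6  s[11:],s[2:]  1  'e'
   7  s[2:],s[12:]  0  ''
   8  s[12:],s[1:]  1  'f'
   9  s[1:],s[0:]  1  'f'
  10  s[0:],s[10:]  0  ''
  11  s[10:],s[3:]  0  ''
  12  s[3:],s[6:]  1  'h'

[0, 1, 0, 2, 1, 0, 1, 0, 1, 1, 0, 0, 1]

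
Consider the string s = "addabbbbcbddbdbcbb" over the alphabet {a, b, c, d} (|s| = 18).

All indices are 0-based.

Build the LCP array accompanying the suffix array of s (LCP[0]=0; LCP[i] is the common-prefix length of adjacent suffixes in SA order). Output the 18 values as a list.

sorted suffixes:
  #0 SA[0]=3  'abbbbcbddbdbcbb'
  #1 SA[1]=0  'addabbbbcbddbdbcbb'
  #2 SA[2]=17  'b'
  #3 SA[3]=16  'bb'
  #4 SA[4]=4  'bbbbcbddbdbcbb'
  #5 SA[5]=5  'bbbcbddbdbcbb'
  #6 SA[6]=6  'bbcbddbdbcbb'
  #7 SA[7]=14  'bcbb'
  #8 SA[8]=7  'bcbddbdbcbb'
  #9 SA[9]=12  'bdbcbb'
  #10 SA[10]=9  'bddbdbcbb'
  #11 SA[11]=15  'cbb'
  #12 SA[12]=8  'cbddbdbcbb'
  #13 SA[13]=2  'dabbbbcbddbdbcbb'
  #14 SA[14]=13  'dbcbb'
  #15 SA[15]=11  'dbdbcbb'
  #16 SA[16]=1  'ddabbbbcbddbdbcbb'
  #17 SA[17]=10  'ddbdbcbb'

SA = [3, 0, 17, 16, 4, 5, 6, 14, 7, 12, 9, 15, 8, 2, 13, 11, 1, 10]
rank  pair      lcp
   1  s[3:],s[0:]  1  'a'
   2  s[0:],s[17:]  0  ''
   3  s[17:],s[16:]  1  'b'
   4  s[16:],s[4:]  2  'bb'
   5  s[4:],s[5:]  3  'bbb'
   6  s[5:],s[6:]  2  'bb'
   7  s[6:],s[14:]  1  'b'
   8  s[14:],s[7:]  3  'bcb'
   9  s[7:],s[12:]  1  'b'
  10  s[12:],s[9:]  2  'bd'
  11  s[9:],s[15:]  0  ''
  12  s[15:],s[8:]  2  'cb'
  13  s[8:],s[2:]  0  ''
  14  s[2:],s[13:]  1  'd'
  15  s[13:],s[11:]  2  'db'
  16  s[11:],s[1:]  1  'd'
  17  s[1:],s[10:]  2  'dd'

[0, 1, 0, 1, 2, 3, 2, 1, 3, 1, 2, 0, 2, 0, 1, 2, 1, 2]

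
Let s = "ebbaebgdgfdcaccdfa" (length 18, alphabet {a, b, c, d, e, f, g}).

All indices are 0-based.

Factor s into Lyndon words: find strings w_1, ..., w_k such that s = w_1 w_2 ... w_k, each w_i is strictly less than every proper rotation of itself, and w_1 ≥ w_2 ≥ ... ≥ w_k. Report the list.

emit factor 1: 'e' (i=0, period=1)
emit factor 2: 'b' (i=1, period=1)
emit factor 3: 'b' (i=2, period=1)
emit factor 4: 'aebgdgfdc' (i=3, period=9)
emit factor 5: 'accdf' (i=12, period=5)
emit factor 6: 'a' (i=17, period=1)

["e", "b", "b", "aebgdgfdc", "accdf", "a"]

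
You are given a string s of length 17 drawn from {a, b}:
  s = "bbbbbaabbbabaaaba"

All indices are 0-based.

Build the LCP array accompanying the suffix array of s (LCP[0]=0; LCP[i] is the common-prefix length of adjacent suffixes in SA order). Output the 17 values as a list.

[0, 1, 2, 3, 1, 3, 2, 0, 2, 3, 2, 1, 3, 2, 4, 3, 4]

rank | idx | suffix
   0 |  16 | a
   1 |  12 | aaaba
   2 |  13 | aaba
   3 |   5 | aabbbabaaaba
   4 |  14 | aba
   5 |  10 | abaaaba
   6 |   6 | abbbabaaaba
   7 |  15 | ba
   8 |  11 | baaaba
   9 |   4 | baabbbabaaaba
  10 |   9 | babaaaba
  11 |   3 | bbaabbbabaaaba
  12 |   8 | bbabaaaba
  13 |   2 | bbbaabbbabaaaba
  14 |   7 | bbbabaaaba
  15 |   1 | bbbbaabbbabaaaba
  16 |   0 | bbbbbaabbbabaaaba

SA = [16, 12, 13, 5, 14, 10, 6, 15, 11, 4, 9, 3, 8, 2, 7, 1, 0]
rank  pair      lcp
   1  s[16:],s[12:]  1  'a'
   2  s[12:],s[13:]  2  'aa'
   3  s[13:],s[5:]  3  'aab'
   4  s[5:],s[14:]  1  'a'
   5  s[14:],s[10:]  3  'aba'
   6  s[10:],s[6:]  2  'ab'
   7  s[6:],s[15:]  0  ''
   8  s[15:],s[11:]  2  'ba'
   9  s[11:],s[4:]  3  'baa'
  10  s[4:],s[9:]  2  'ba'
  11  s[9:],s[3:]  1  'b'
  12  s[3:],s[8:]  3  'bba'
  13  s[8:],s[2:]  2  'bb'
  14  s[2:],s[7:]  4  'bbba'
  15  s[7:],s[1:]  3  'bbb'
  16  s[1:],s[0:]  4  'bbbb'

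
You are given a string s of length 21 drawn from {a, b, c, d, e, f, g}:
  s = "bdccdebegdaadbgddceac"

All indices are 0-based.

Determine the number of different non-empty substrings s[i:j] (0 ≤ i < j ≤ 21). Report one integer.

214

rank→(start, suffix):
  0 → (10, 'aadbgddceac')
  1 → (19, 'ac')
  2 → (11, 'adbgddceac')
  3 → (0, 'bdccdebegdaadbgddceac')
  4 → (6, 'begdaadbgddceac')
  5 → (13, 'bgddceac')
  6 → (20, 'c')
  7 → (2, 'ccdebegdaadbgddceac')
  8 → (3, 'cdebegdaadbgddceac')
  9 → (17, 'ceac')
  10 → (9, 'daadbgddceac')
  11 → (12, 'dbgddceac')
  12 → (1, 'dccdebegdaadbgddceac')
  13 → (16, 'dceac')
  14 → (15, 'ddceac')
  15 → (4, 'debegdaadbgddceac')
  16 → (18, 'eac')
  17 → (5, 'ebegdaadbgddceac')
  18 → (7, 'egdaadbgddceac')
  19 → (8, 'gdaadbgddceac')
  20 → (14, 'gddceac')

SA = [10, 19, 11, 0, 6, 13, 20, 2, 3, 17, 9, 12, 1, 16, 15, 4, 18, 5, 7, 8, 14]
i: (SA[i-1],SA[i]) lcp shared
  1: (10,19) 1 'a'
  2: (19,11) 1 'a'
  3: (11,0) 0 ''
  4: (0,6) 1 'b'
  5: (6,13) 1 'b'
  6: (13,20) 0 ''
  7: (20,2) 1 'c'
  8: (2,3) 1 'c'
  9: (3,17) 1 'c'
  10: (17,9) 0 ''
  11: (9,12) 1 'd'
  12: (12,1) 1 'd'
  13: (1,16) 2 'dc'
  14: (16,15) 1 'd'
  15: (15,4) 1 'd'
  16: (4,18) 0 ''
  17: (18,5) 1 'e'
  18: (5,7) 1 'e'
  19: (7,8) 0 ''
  20: (8,14) 2 'gd'

n(n+1)/2 = 21·22/2 = 231
Σ LCP = 0 + 1 + 1 + 0 + 1 + 1 + 0 + 1 + 1 + 1 + 0 + 1 + 1 + 2 + 1 + 1 + 0 + 1 + 1 + 0 + 2 = 17
distinct = 231 − 17 = 214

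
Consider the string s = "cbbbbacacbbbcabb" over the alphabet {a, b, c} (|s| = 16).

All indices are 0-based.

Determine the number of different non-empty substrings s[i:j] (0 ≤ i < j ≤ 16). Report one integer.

rank | idx | suffix
   0 |  13 | abb
   1 |   5 | acacbbbcabb
   2 |   7 | acbbbcabb
   3 |  15 | b
   4 |   4 | bacacbbbcabb
   5 |  14 | bb
   6 |   3 | bbacacbbbcabb
   7 |   2 | bbbacacbbbcabb
   8 |   1 | bbbbacacbbbcabb
   9 |   9 | bbbcabb
  10 |  10 | bbcabb
  11 |  11 | bcabb
  12 |  12 | cabb
  13 |   6 | cacbbbcabb
  14 |   0 | cbbbbacacbbbcabb
  15 |   8 | cbbbcabb

SA = [13, 5, 7, 15, 4, 14, 3, 2, 1, 9, 10, 11, 12, 6, 0, 8]
rank  pair      lcp
   1  s[13:],s[5:]  1  'a'
   2  s[5:],s[7:]  2  'ac'
   3  s[7:],s[15:]  0  ''
   4  s[15:],s[4:]  1  'b'
   5  s[4:],s[14:]  1  'b'
   6  s[14:],s[3:]  2  'bb'
   7  s[3:],s[2:]  2  'bb'
   8  s[2:],s[1:]  3  'bbb'
   9  s[1:],s[9:]  3  'bbb'
  10  s[9:],s[10:]  2  'bb'
  11  s[10:],s[11:]  1  'b'
  12  s[11:],s[12:]  0  ''
  13  s[12:],s[6:]  2  'ca'
  14  s[6:],s[0:]  1  'c'
  15  s[0:],s[8:]  4  'cbbb'

n(n+1)/2 = 16·17/2 = 136
Σ LCP = 0 + 1 + 2 + 0 + 1 + 1 + 2 + 2 + 3 + 3 + 2 + 1 + 0 + 2 + 1 + 4 = 25
distinct = 136 − 25 = 111

111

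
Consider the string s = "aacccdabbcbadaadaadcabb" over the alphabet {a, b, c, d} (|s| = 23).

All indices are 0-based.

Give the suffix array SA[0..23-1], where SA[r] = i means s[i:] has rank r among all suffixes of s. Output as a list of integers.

rank | idx | suffix
   0 |   0 | aacccdabbcbadaadaadcabb
   1 |  13 | aadaadcabb
   2 |  16 | aadcabb
   3 |  20 | abb
   4 |   6 | abbcbadaadaadcabb
   5 |   1 | acccdabbcbadaadaadcabb
   6 |  11 | adaadaadcabb
   7 |  14 | adaadcabb
   8 |  17 | adcabb
   9 |  22 | b
  10 |  10 | badaadaadcabb
  11 |  21 | bb
  12 |   7 | bbcbadaadaadcabb
  13 |   8 | bcbadaadaadcabb
  14 |  19 | cabb
  15 |   9 | cbadaadaadcabb
  16 |   2 | cccdabbcbadaadaadcabb
  17 |   3 | ccdabbcbadaadaadcabb
  18 |   4 | cdabbcbadaadaadcabb
  19 |  12 | daadaadcabb
  20 |  15 | daadcabb
  21 |   5 | dabbcbadaadaadcabb
  22 |  18 | dcabb

[0, 13, 16, 20, 6, 1, 11, 14, 17, 22, 10, 21, 7, 8, 19, 9, 2, 3, 4, 12, 15, 5, 18]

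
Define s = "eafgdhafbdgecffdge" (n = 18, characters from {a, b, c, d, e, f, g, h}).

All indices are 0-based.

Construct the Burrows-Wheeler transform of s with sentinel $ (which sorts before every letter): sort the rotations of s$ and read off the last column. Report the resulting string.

ehefefbgg$gafcafddd

rank  rotation             last
    0  $eafgdhafbdgecffdge  e
    1  afbdgecffdge$eafgdh  h
    2  afgdhafbdgecffdge$e  e
    3  bdgecffdge$eafgdhaf  f
    4  cffdge$eafgdhafbdge  e
    5  dge$eafgdhafbdgecff  f
    6  dgecffdge$eafgdhafb  b
    7  dhafbdgecffdge$eafg  g
    8  e$eafgdhafbdgecffdg  g
    9  eafgdhafbdgecffdge$  $
   10  ecffdge$eafgdhafbdg  g
   11  fbdgecffdge$eafgdha  a
   12  fdge$eafgdhafbdgecf  f
   13  ffdge$eafgdhafbdgec  c
   14  fgdhafbdgecffdge$ea  a
   15  gdhafbdgecffdge$eaf  f
   16  ge$eafgdhafbdgecffd  d
   17  gecffdge$eafgdhafbd  d
   18  hafbdgecffdge$eafgd  d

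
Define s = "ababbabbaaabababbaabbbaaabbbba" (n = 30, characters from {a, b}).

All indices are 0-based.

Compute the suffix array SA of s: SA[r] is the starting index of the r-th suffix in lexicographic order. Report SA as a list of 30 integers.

[29, 8, 22, 9, 17, 23, 10, 12, 0, 5, 14, 2, 18, 24, 28, 7, 21, 16, 11, 4, 13, 1, 27, 6, 20, 15, 3, 26, 19, 25]

sorted suffixes:
  #0 SA[0]=29  'a'
  #1 SA[1]=8  'aaabababbaabbbaaabbbba'
  #2 SA[2]=22  'aaabbbba'
  #3 SA[3]=9  'aabababbaabbbaaabbbba'
  #4 SA[4]=17  'aabbbaaabbbba'
  #5 SA[5]=23  'aabbbba'
  #6 SA[6]=10  'abababbaabbbaaabbbba'
  #7 SA[7]=12  'ababbaabbbaaabbbba'
  #8 SA[8]=0  'ababbabbaaabababbaabbbaaabbbba'
  #9 SA[9]=5  'abbaaabababbaabbbaaabbbba'
  #10 SA[10]=14  'abbaabbbaaabbbba'
  #11 SA[11]=2  'abbabbaaabababbaabbbaaabbbba'
  #12 SA[12]=18  'abbbaaabbbba'
  #13 SA[13]=24  'abbbba'
  #14 SA[14]=28  'ba'
  #15 SA[15]=7  'baaabababbaabbbaaabbbba'
  #16 SA[16]=21  'baaabbbba'
  #17 SA[17]=16  'baabbbaaabbbba'
  #18 SA[18]=11  'bababbaabbbaaabbbba'
  #19 SA[19]=4  'babbaaabababbaabbbaaabbbba'
  #20 SA[20]=13  'babbaabbbaaabbbba'
  #21 SA[21]=1  'babbabbaaabababbaabbbaaabbbba'
  #22 SA[22]=27  'bba'
  #23 SA[23]=6  'bbaaabababbaabbbaaabbbba'
  #24 SA[24]=20  'bbaaabbbba'
  #25 SA[25]=15  'bbaabbbaaabbbba'
  #26 SA[26]=3  'bbabbaaabababbaabbbaaabbbba'
  #27 SA[27]=26  'bbba'
  #28 SA[28]=19  'bbbaaabbbba'
  #29 SA[29]=25  'bbbba'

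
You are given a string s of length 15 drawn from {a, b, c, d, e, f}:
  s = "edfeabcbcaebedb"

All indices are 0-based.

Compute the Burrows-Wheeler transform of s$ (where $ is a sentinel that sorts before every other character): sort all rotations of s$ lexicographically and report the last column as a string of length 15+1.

rank  rotation          last
    0  $edfeabcbcaebedb  b
    1  abcbcaebedb$edfe  e
    2  aebedb$edfeabcbc  c
    3  b$edfeabcbcaebed  d
    4  bcaebedb$edfeabc  c
    5  bcbcaebedb$edfea  a
    6  bedb$edfeabcbcae  e
    7  caebedb$edfeabcb  b
    8  cbcaebedb$edfeab  b
    9  db$edfeabcbcaebe  e
   10  dfeabcbcaebedb$e  e
   11  eabcbcaebedb$edf  f
   12  ebedb$edfeabcbca  a
   13  edb$edfeabcbcaeb  b
   14  edfeabcbcaebedb$  $
   15  feabcbcaebedb$ed  d

becdcaebbeefab$d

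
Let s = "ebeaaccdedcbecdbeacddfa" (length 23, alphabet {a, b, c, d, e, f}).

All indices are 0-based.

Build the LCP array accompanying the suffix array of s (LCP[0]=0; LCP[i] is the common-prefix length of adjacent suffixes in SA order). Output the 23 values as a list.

sorted suffixes:
  #0 SA[0]=22  'a'
  #1 SA[1]=3  'aaccdedcbecdbeacddfa'
  #2 SA[2]=4  'accdedcbecdbeacddfa'
  #3 SA[3]=17  'acddfa'
  #4 SA[4]=1  'beaaccdedcbecdbeacddfa'
  #5 SA[5]=15  'beacddfa'
  #6 SA[6]=11  'becdbeacddfa'
  #7 SA[7]=10  'cbecdbeacddfa'
  #8 SA[8]=5  'ccdedcbecdbeacddfa'
  #9 SA[9]=13  'cdbeacddfa'
  #10 SA[10]=18  'cddfa'
  #11 SA[11]=6  'cdedcbecdbeacddfa'
  #12 SA[12]=14  'dbeacddfa'
  #13 SA[13]=9  'dcbecdbeacddfa'
  #14 SA[14]=19  'ddfa'
  #15 SA[15]=7  'dedcbecdbeacddfa'
  #16 SA[16]=20  'dfa'
  #17 SA[17]=2  'eaaccdedcbecdbeacddfa'
  #18 SA[18]=16  'eacddfa'
  #19 SA[19]=0  'ebeaaccdedcbecdbeacddfa'
  #20 SA[20]=12  'ecdbeacddfa'
  #21 SA[21]=8  'edcbecdbeacddfa'
  #22 SA[22]=21  'fa'

SA = [22, 3, 4, 17, 1, 15, 11, 10, 5, 13, 18, 6, 14, 9, 19, 7, 20, 2, 16, 0, 12, 8, 21]
[i] adj suffixes → lcp
  [1] 22/3 → 1 ('a')
  [2] 3/4 → 1 ('a')
  [3] 4/17 → 2 ('ac')
  [4] 17/1 → 0 ('')
  [5] 1/15 → 3 ('bea')
  [6] 15/11 → 2 ('be')
  [7] 11/10 → 0 ('')
  [8] 10/5 → 1 ('c')
  [9] 5/13 → 1 ('c')
  [10] 13/18 → 2 ('cd')
  [11] 18/6 → 2 ('cd')
  [12] 6/14 → 0 ('')
  [13] 14/9 → 1 ('d')
  [14] 9/19 → 1 ('d')
  [15] 19/7 → 1 ('d')
  [16] 7/20 → 1 ('d')
  [17] 20/2 → 0 ('')
  [18] 2/16 → 2 ('ea')
  [19] 16/0 → 1 ('e')
  [20] 0/12 → 1 ('e')
  [21] 12/8 → 1 ('e')
  [22] 8/21 → 0 ('')

[0, 1, 1, 2, 0, 3, 2, 0, 1, 1, 2, 2, 0, 1, 1, 1, 1, 0, 2, 1, 1, 1, 0]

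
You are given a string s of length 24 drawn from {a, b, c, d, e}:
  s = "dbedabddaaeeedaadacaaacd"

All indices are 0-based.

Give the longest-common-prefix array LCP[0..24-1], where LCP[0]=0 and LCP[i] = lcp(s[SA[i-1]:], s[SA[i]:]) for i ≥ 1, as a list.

sorted suffixes:
  #0 SA[0]=19  'aaacd'
  #1 SA[1]=20  'aacd'
  #2 SA[2]=14  'aadacaaacd'
  #3 SA[3]=8  'aaeeedaadacaaacd'
  #4 SA[4]=4  'abddaaeeedaadacaaacd'
  #5 SA[5]=17  'acaaacd'
  #6 SA[6]=21  'acd'
  #7 SA[7]=15  'adacaaacd'
  #8 SA[8]=9  'aeeedaadacaaacd'
  #9 SA[9]=5  'bddaaeeedaadacaaacd'
  #10 SA[10]=1  'bedabddaaeeedaadacaaacd'
  #11 SA[11]=18  'caaacd'
  #12 SA[12]=22  'cd'
  #13 SA[13]=23  'd'
  #14 SA[14]=13  'daadacaaacd'
  #15 SA[15]=7  'daaeeedaadacaaacd'
  #16 SA[16]=3  'dabddaaeeedaadacaaacd'
  #17 SA[17]=16  'dacaaacd'
  #18 SA[18]=0  'dbedabddaaeeedaadacaaacd'
  #19 SA[19]=6  'ddaaeeedaadacaaacd'
  #20 SA[20]=12  'edaadacaaacd'
  #21 SA[21]=2  'edabddaaeeedaadacaaacd'
  #22 SA[22]=11  'eedaadacaaacd'
  #23 SA[23]=10  'eeedaadacaaacd'

SA = [19, 20, 14, 8, 4, 17, 21, 15, 9, 5, 1, 18, 22, 23, 13, 7, 3, 16, 0, 6, 12, 2, 11, 10]
i: (SA[i-1],SA[i]) lcp shared
  1: (19,20) 2 'aa'
  2: (20,14) 2 'aa'
  3: (14,8) 2 'aa'
  4: (8,4) 1 'a'
  5: (4,17) 1 'a'
  6: (17,21) 2 'ac'
  7: (21,15) 1 'a'
  8: (15,9) 1 'a'
  9: (9,5) 0 ''
  10: (5,1) 1 'b'
  11: (1,18) 0 ''
  12: (18,22) 1 'c'
  13: (22,23) 0 ''
  14: (23,13) 1 'd'
  15: (13,7) 3 'daa'
  16: (7,3) 2 'da'
  17: (3,16) 2 'da'
  18: (16,0) 1 'd'
  19: (0,6) 1 'd'
  20: (6,12) 0 ''
  21: (12,2) 3 'eda'
  22: (2,11) 1 'e'
  23: (11,10) 2 'ee'

[0, 2, 2, 2, 1, 1, 2, 1, 1, 0, 1, 0, 1, 0, 1, 3, 2, 2, 1, 1, 0, 3, 1, 2]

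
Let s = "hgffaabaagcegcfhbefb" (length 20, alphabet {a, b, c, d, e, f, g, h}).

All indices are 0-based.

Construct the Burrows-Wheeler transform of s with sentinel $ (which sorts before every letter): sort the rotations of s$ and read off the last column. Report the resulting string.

rank  rotation               last
    0  $hgffaabaagcegcfhbefb  b
    1  aabaagcegcfhbefb$hgff  f
    2  aagcegcfhbefb$hgffaab  b
    3  abaagcegcfhbefb$hgffa  a
    4  agcegcfhbefb$hgffaaba  a
    5  b$hgffaabaagcegcfhbef  f
    6  baagcegcfhbefb$hgffaa  a
    7  befb$hgffaabaagcegcfh  h
    8  cegcfhbefb$hgffaabaag  g
    9  cfhbefb$hgffaabaagceg  g
   10  efb$hgffaabaagcegcfhb  b
   11  egcfhbefb$hgffaabaagc  c
   12  faabaagcegcfhbefb$hgf  f
   13  fb$hgffaabaagcegcfhbe  e
   14  ffaabaagcegcfhbefb$hg  g
   15  fhbefb$hgffaabaagcegc  c
   16  gcegcfhbefb$hgffaabaa  a
   17  gcfhbefb$hgffaabaagce  e
   18  gffaabaagcegcfhbefb$h  h
   19  hbefb$hgffaabaagcegcf  f
   20  hgffaabaagcegcfhbefb$  $

bfbaafahggbcfegcaehf$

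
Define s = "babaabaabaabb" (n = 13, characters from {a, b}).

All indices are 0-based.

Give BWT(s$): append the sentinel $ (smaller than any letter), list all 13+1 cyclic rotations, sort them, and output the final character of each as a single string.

bbbbbaaabaaa$a

rank  rotation        last
    0  $babaabaabaabb  b
    1  aabaabaabb$bab  b
    2  aabaabb$babaab  b
    3  aabb$babaabaab  b
    4  abaabaabaabb$b  b
    5  abaabaabb$baba  a
    6  abaabb$babaaba  a
    7  abb$babaabaaba  a
    8  b$babaabaabaab  b
    9  baabaabaabb$ba  a
   10  baabaabb$babaa  a
   11  baabb$babaabaa  a
   12  babaabaabaabb$  $
   13  bb$babaabaabaa  a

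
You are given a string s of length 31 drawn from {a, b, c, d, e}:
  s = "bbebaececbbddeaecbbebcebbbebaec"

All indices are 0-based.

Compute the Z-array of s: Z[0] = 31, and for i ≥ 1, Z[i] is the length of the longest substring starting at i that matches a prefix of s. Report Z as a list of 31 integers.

[31, 1, 0, 1, 0, 0, 0, 0, 0, 2, 1, 0, 0, 0, 0, 0, 0, 4, 1, 0, 1, 0, 0, 2, 7, 1, 0, 1, 0, 0, 0]

Z[0]=31
i=1: outside box; Z[1]=1 extend→box=[1,2)
i=2: outside box; Z[2]=0
i=3: outside box; Z[3]=1 extend→box=[3,4)
i=4: outside box; Z[4]=0
i=5: outside box; Z[5]=0
i=6: outside box; Z[6]=0
i=7: outside box; Z[7]=0
i=8: outside box; Z[8]=0
i=9: outside box; Z[9]=2 extend→box=[9,11)
i=10: min(r-i=1, Z[1]=1)=1; Z[10]=1
i=11: outside box; Z[11]=0
i=12: outside box; Z[12]=0
i=13: outside box; Z[13]=0
i=14: outside box; Z[14]=0
i=15: outside box; Z[15]=0
i=16: outside box; Z[16]=0
i=17: outside box; Z[17]=4 extend→box=[17,21)
i=18: min(r-i=3, Z[1]=1)=1; Z[18]=1
i=19: min(r-i=2, Z[2]=0)=0; Z[19]=0
i=20: min(r-i=1, Z[3]=1)=1; Z[20]=1
i=21: outside box; Z[21]=0
i=22: outside box; Z[22]=0
i=23: outside box; Z[23]=2 extend→box=[23,25)
i=24: min(r-i=1, Z[1]=1)=1; Z[24]=7 extend→box=[24,31)
i=25: min(r-i=6, Z[1]=1)=1; Z[25]=1
i=26: min(r-i=5, Z[2]=0)=0; Z[26]=0
i=27: min(r-i=4, Z[3]=1)=1; Z[27]=1
i=28: min(r-i=3, Z[4]=0)=0; Z[28]=0
i=29: min(r-i=2, Z[5]=0)=0; Z[29]=0
i=30: min(r-i=1, Z[6]=0)=0; Z[30]=0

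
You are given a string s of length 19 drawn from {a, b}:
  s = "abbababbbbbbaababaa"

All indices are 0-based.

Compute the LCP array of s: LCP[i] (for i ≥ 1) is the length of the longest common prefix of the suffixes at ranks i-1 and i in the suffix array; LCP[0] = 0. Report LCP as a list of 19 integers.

[0, 1, 2, 1, 3, 4, 2, 3, 0, 3, 2, 4, 3, 1, 3, 2, 3, 4, 5]

rank→(start, suffix):
  0 → (18, 'a')
  1 → (17, 'aa')
  2 → (12, 'aababaa')
  3 → (15, 'abaa')
  4 → (13, 'ababaa')
  5 → (3, 'ababbbbbbaababaa')
  6 → (0, 'abbababbbbbbaababaa')
  7 → (5, 'abbbbbbaababaa')
  8 → (16, 'baa')
  9 → (11, 'baababaa')
  10 → (14, 'babaa')
  11 → (2, 'bababbbbbbaababaa')
  12 → (4, 'babbbbbbaababaa')
  13 → (10, 'bbaababaa')
  14 → (1, 'bbababbbbbbaababaa')
  15 → (9, 'bbbaababaa')
  16 → (8, 'bbbbaababaa')
  17 → (7, 'bbbbbaababaa')
  18 → (6, 'bbbbbbaababaa')

SA = [18, 17, 12, 15, 13, 3, 0, 5, 16, 11, 14, 2, 4, 10, 1, 9, 8, 7, 6]
rank  pair      lcp
   1  s[18:],s[17:]  1  'a'
   2  s[17:],s[12:]  2  'aa'
   3  s[12:],s[15:]  1  'a'
   4  s[15:],s[13:]  3  'aba'
   5  s[13:],s[3:]  4  'abab'
   6  s[3:],s[0:]  2  'ab'
   7  s[0:],s[5:]  3  'abb'
   8  s[5:],s[16:]  0  ''
   9  s[16:],s[11:]  3  'baa'
  10  s[11:],s[14:]  2  'ba'
  11  s[14:],s[2:]  4  'baba'
  12  s[2:],s[4:]  3  'bab'
  13  s[4:],s[10:]  1  'b'
  14  s[10:],s[1:]  3  'bba'
  15  s[1:],s[9:]  2  'bb'
  16  s[9:],s[8:]  3  'bbb'
  17  s[8:],s[7:]  4  'bbbb'
  18  s[7:],s[6:]  5  'bbbbb'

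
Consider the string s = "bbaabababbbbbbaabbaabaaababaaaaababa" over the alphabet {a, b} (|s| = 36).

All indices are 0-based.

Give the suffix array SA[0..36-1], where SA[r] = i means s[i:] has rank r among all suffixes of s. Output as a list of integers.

rank | idx | suffix
   0 |  35 | a
   1 |  27 | aaaaababa
   2 |  28 | aaaababa
   3 |  29 | aaababa
   4 |  21 | aaababaaaaababa
   5 |  18 | aabaaababaaaaababa
   6 |  30 | aababa
   7 |  22 | aababaaaaababa
   8 |   2 | aabababbbbbbaabbaabaaababaaaaababa
   9 |  14 | aabbaabaaababaaaaababa
  10 |  33 | aba
  11 |  25 | abaaaaababa
  12 |  19 | abaaababaaaaababa
  13 |  31 | ababa
  14 |  23 | ababaaaaababa
  15 |   3 | abababbbbbbaabbaabaaababaaaaababa
  16 |   5 | ababbbbbbaabbaabaaababaaaaababa
  17 |  15 | abbaabaaababaaaaababa
  18 |   7 | abbbbbbaabbaabaaababaaaaababa
  19 |  34 | ba
  20 |  26 | baaaaababa
  21 |  20 | baaababaaaaababa
  22 |  17 | baabaaababaaaaababa
  23 |   1 | baabababbbbbbaabbaabaaababaaaaababa
  24 |  13 | baabbaabaaababaaaaababa
  25 |  32 | baba
  26 |  24 | babaaaaababa
  27 |   4 | bababbbbbbaabbaabaaababaaaaababa
  28 |   6 | babbbbbbaabbaabaaababaaaaababa
  29 |  16 | bbaabaaababaaaaababa
  30 |   0 | bbaabababbbbbbaabbaabaaababaaaaababa
  31 |  12 | bbaabbaabaaababaaaaababa
  32 |  11 | bbbaabbaabaaababaaaaababa
  33 |  10 | bbbbaabbaabaaababaaaaababa
  34 |   9 | bbbbbaabbaabaaababaaaaababa
  35 |   8 | bbbbbbaabbaabaaababaaaaababa

[35, 27, 28, 29, 21, 18, 30, 22, 2, 14, 33, 25, 19, 31, 23, 3, 5, 15, 7, 34, 26, 20, 17, 1, 13, 32, 24, 4, 6, 16, 0, 12, 11, 10, 9, 8]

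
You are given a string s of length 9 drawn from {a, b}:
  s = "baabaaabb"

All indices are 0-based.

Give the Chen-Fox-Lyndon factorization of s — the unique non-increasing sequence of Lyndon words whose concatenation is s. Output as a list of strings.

["b", "aab", "aaabb"]

emit factor 1: 'b' (i=0, period=1)
emit factor 2: 'aab' (i=1, period=3)
emit factor 3: 'aaabb' (i=4, period=5)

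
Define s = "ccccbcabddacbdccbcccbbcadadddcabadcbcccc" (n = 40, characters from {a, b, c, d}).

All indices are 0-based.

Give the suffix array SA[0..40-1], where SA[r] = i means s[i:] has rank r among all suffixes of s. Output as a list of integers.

sorted suffixes:
  #0 SA[0]=30  'abadcbcccc'
  #1 SA[1]=6  'abddacbdccbcccbbcadadddcabadcbcccc'
  #2 SA[2]=10  'acbdccbcccbbcadadddcabadcbcccc'
  #3 SA[3]=23  'adadddcabadcbcccc'
  #4 SA[4]=32  'adcbcccc'
  #5 SA[5]=25  'adddcabadcbcccc'
  #6 SA[6]=31  'badcbcccc'
  #7 SA[7]=20  'bbcadadddcabadcbcccc'
  #8 SA[8]=4  'bcabddacbdccbcccbbcadadddcabadcbcccc'
  #9 SA[9]=21  'bcadadddcabadcbcccc'
  #10 SA[10]=16  'bcccbbcadadddcabadcbcccc'
  #11 SA[11]=35  'bcccc'
  #12 SA[12]=12  'bdccbcccbbcadadddcabadcbcccc'
  #13 SA[13]=7  'bddacbdccbcccbbcadadddcabadcbcccc'
  #14 SA[14]=39  'c'
  #15 SA[15]=29  'cabadcbcccc'
  #16 SA[16]=5  'cabddacbdccbcccbbcadadddcabadcbcccc'
  #17 SA[17]=22  'cadadddcabadcbcccc'
  #18 SA[18]=19  'cbbcadadddcabadcbcccc'
  #19 SA[19]=3  'cbcabddacbdccbcccbbcadadddcabadcbcccc'
  #20 SA[20]=15  'cbcccbbcadadddcabadcbcccc'
  #21 SA[21]=34  'cbcccc'
  #22 SA[22]=11  'cbdccbcccbbcadadddcabadcbcccc'
  #23 SA[23]=38  'cc'
  #24 SA[24]=18  'ccbbcadadddcabadcbcccc'
  #25 SA[25]=2  'ccbcabddacbdccbcccbbcadadddcabadcbcccc'
  #26 SA[26]=14  'ccbcccbbcadadddcabadcbcccc'
  #27 SA[27]=37  'ccc'
  #28 SA[28]=17  'cccbbcadadddcabadcbcccc'
  #29 SA[29]=1  'cccbcabddacbdccbcccbbcadadddcabadcbcccc'
  #30 SA[30]=36  'cccc'
  #31 SA[31]=0  'ccccbcabddacbdccbcccbbcadadddcabadcbcccc'
  #32 SA[32]=9  'dacbdccbcccbbcadadddcabadcbcccc'
  #33 SA[33]=24  'dadddcabadcbcccc'
  #34 SA[34]=28  'dcabadcbcccc'
  #35 SA[35]=33  'dcbcccc'
  #36 SA[36]=13  'dccbcccbbcadadddcabadcbcccc'
  #37 SA[37]=8  'ddacbdccbcccbbcadadddcabadcbcccc'
  #38 SA[38]=27  'ddcabadcbcccc'
  #39 SA[39]=26  'dddcabadcbcccc'

[30, 6, 10, 23, 32, 25, 31, 20, 4, 21, 16, 35, 12, 7, 39, 29, 5, 22, 19, 3, 15, 34, 11, 38, 18, 2, 14, 37, 17, 1, 36, 0, 9, 24, 28, 33, 13, 8, 27, 26]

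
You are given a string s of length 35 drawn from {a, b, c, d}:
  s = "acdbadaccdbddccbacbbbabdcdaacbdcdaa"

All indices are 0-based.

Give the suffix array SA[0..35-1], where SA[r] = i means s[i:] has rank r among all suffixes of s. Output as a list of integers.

[34, 33, 26, 21, 16, 27, 6, 0, 4, 20, 15, 3, 19, 18, 29, 22, 10, 14, 17, 28, 13, 7, 31, 24, 1, 8, 32, 25, 5, 2, 9, 12, 30, 23, 11]

rank | idx | suffix
   0 |  34 | a
   1 |  33 | aa
   2 |  26 | aacbdcdaa
   3 |  21 | abdcdaacbdcdaa
   4 |  16 | acbbbabdcdaacbdcdaa
   5 |  27 | acbdcdaa
   6 |   6 | accdbddccbacbbbabdcdaacbdcdaa
   7 |   0 | acdbadaccdbddccbacbbbabdcdaacbdcdaa
   8 |   4 | adaccdbddccbacbbbabdcdaacbdcdaa
   9 |  20 | babdcdaacbdcdaa
  10 |  15 | bacbbbabdcdaacbdcdaa
  11 |   3 | badaccdbddccbacbbbabdcdaacbdcdaa
  12 |  19 | bbabdcdaacbdcdaa
  13 |  18 | bbbabdcdaacbdcdaa
  14 |  29 | bdcdaa
  15 |  22 | bdcdaacbdcdaa
  16 |  10 | bddccbacbbbabdcdaacbdcdaa
  17 |  14 | cbacbbbabdcdaacbdcdaa
  18 |  17 | cbbbabdcdaacbdcdaa
  19 |  28 | cbdcdaa
  20 |  13 | ccbacbbbabdcdaacbdcdaa
  21 |   7 | ccdbddccbacbbbabdcdaacbdcdaa
  22 |  31 | cdaa
  23 |  24 | cdaacbdcdaa
  24 |   1 | cdbadaccdbddccbacbbbabdcdaacbdcdaa
  25 |   8 | cdbddccbacbbbabdcdaacbdcdaa
  26 |  32 | daa
  27 |  25 | daacbdcdaa
  28 |   5 | daccdbddccbacbbbabdcdaacbdcdaa
  29 |   2 | dbadaccdbddccbacbbbabdcdaacbdcdaa
  30 |   9 | dbddccbacbbbabdcdaacbdcdaa
  31 |  12 | dccbacbbbabdcdaacbdcdaa
  32 |  30 | dcdaa
  33 |  23 | dcdaacbdcdaa
  34 |  11 | ddccbacbbbabdcdaacbdcdaa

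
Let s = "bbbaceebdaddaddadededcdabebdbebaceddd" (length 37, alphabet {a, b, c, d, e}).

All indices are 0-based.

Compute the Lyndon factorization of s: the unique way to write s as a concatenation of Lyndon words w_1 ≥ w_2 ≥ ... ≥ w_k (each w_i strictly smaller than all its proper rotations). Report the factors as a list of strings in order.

["b", "b", "b", "aceebdaddaddadededcd", "abebdbebaceddd"]

emit factor 1: 'b' (i=0, period=1)
emit factor 2: 'b' (i=1, period=1)
emit factor 3: 'b' (i=2, period=1)
emit factor 4: 'aceebdaddaddadededcd' (i=3, period=20)
emit factor 5: 'abebdbebaceddd' (i=23, period=14)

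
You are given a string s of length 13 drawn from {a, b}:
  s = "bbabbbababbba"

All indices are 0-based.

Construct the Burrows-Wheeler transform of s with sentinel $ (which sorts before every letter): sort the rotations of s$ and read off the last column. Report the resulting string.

abbbbbbabbb$aa

rank  rotation        last
    0  $bbabbbababbba  a
    1  a$bbabbbababbb  b
    2  ababbba$bbabbb  b
    3  abbba$bbabbbab  b
    4  abbbababbba$bb  b
    5  ba$bbabbbababb  b
    6  bababbba$bbabb  b
    7  babbba$bbabbba  a
    8  babbbababbba$b  b
    9  bba$bbabbbabab  b
   10  bbababbba$bbab  b
   11  bbabbbababbba$  $
   12  bbba$bbabbbaba  a
   13  bbbababbba$bba  a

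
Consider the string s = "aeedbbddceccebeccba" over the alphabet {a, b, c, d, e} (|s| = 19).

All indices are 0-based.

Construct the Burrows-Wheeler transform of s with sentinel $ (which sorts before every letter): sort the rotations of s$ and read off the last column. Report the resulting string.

ab$cdbeceecdedbcbcea

rank  rotation              last
    0  $aeedbbddceccebeccba  a
    1  a$aeedbbddceccebeccb  b
    2  aeedbbddceccebeccba$  $
    3  ba$aeedbbddceccebecc  c
    4  bbddceccebeccba$aeed  d
    5  bddceccebeccba$aeedb  b
    6  beccba$aeedbbddcecce  e
    7  cba$aeedbbddceccebec  c
    8  ccba$aeedbbddceccebe  e
    9  ccebeccba$aeedbbddce  e
   10  cebeccba$aeedbbddcec  c
   11  ceccebeccba$aeedbbdd  d
   12  dbbddceccebeccba$aee  e
   13  dceccebeccba$aeedbbd  d
   14  ddceccebeccba$aeedbb  b
   15  ebeccba$aeedbbddcecc  c
   16  eccba$aeedbbddcecceb  b
   17  eccebeccba$aeedbbddc  c
   18  edbbddceccebeccba$ae  e
   19  eedbbddceccebeccba$a  a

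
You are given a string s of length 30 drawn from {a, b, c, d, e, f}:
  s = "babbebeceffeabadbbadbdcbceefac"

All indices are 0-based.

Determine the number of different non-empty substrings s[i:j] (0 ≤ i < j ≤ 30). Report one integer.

429

rank | idx | suffix
   0 |  12 | abadbbadbdcbceefac
   1 |   1 | abbebeceffeabadbbadbdcbceefac
   2 |  28 | ac
   3 |  14 | adbbadbdcbceefac
   4 |  18 | adbdcbceefac
   5 |   0 | babbebeceffeabadbbadbdcbceefac
   6 |  13 | badbbadbdcbceefac
   7 |  17 | badbdcbceefac
   8 |  16 | bbadbdcbceefac
   9 |   2 | bbebeceffeabadbbadbdcbceefac
  10 |  23 | bceefac
  11 |  20 | bdcbceefac
  12 |   3 | bebeceffeabadbbadbdcbceefac
  13 |   5 | beceffeabadbbadbdcbceefac
  14 |  29 | c
  15 |  22 | cbceefac
  16 |  24 | ceefac
  17 |   7 | ceffeabadbbadbdcbceefac
  18 |  15 | dbbadbdcbceefac
  19 |  19 | dbdcbceefac
  20 |  21 | dcbceefac
  21 |  11 | eabadbbadbdcbceefac
  22 |   4 | ebeceffeabadbbadbdcbceefac
  23 |   6 | eceffeabadbbadbdcbceefac
  24 |  25 | eefac
  25 |  26 | efac
  26 |   8 | effeabadbbadbdcbceefac
  27 |  27 | fac
  28 |  10 | feabadbbadbdcbceefac
  29 |   9 | ffeabadbbadbdcbceefac

SA = [12, 1, 28, 14, 18, 0, 13, 17, 16, 2, 23, 20, 3, 5, 29, 22, 24, 7, 15, 19, 21, 11, 4, 6, 25, 26, 8, 27, 10, 9]
i: (SA[i-1],SA[i]) lcp shared
  1: (12,1) 2 'ab'
  2: (1,28) 1 'a'
  3: (28,14) 1 'a'
  4: (14,18) 3 'adb'
  5: (18,0) 0 ''
  6: (0,13) 2 'ba'
  7: (13,17) 4 'badb'
  8: (17,16) 1 'b'
  9: (16,2) 2 'bb'
  10: (2,23) 1 'b'
  11: (23,20) 1 'b'
  12: (20,3) 1 'b'
  13: (3,5) 2 'be'
  14: (5,29) 0 ''
  15: (29,22) 1 'c'
  16: (22,24) 1 'c'
  17: (24,7) 2 'ce'
  18: (7,15) 0 ''
  19: (15,19) 2 'db'
  20: (19,21) 1 'd'
  21: (21,11) 0 ''
  22: (11,4) 1 'e'
  23: (4,6) 1 'e'
  24: (6,25) 1 'e'
  25: (25,26) 1 'e'
  26: (26,8) 2 'ef'
  27: (8,27) 0 ''
  28: (27,10) 1 'f'
  29: (10,9) 1 'f'

n(n+1)/2 = 30·31/2 = 465
Σ LCP = 0 + 2 + 1 + 1 + 3 + 0 + 2 + 4 + 1 + 2 + 1 + 1 + 1 + 2 + 0 + 1 + 1 + 2 + 0 + 2 + 1 + 0 + 1 + 1 + 1 + 1 + 2 + 0 + 1 + 1 = 36
distinct = 465 − 36 = 429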